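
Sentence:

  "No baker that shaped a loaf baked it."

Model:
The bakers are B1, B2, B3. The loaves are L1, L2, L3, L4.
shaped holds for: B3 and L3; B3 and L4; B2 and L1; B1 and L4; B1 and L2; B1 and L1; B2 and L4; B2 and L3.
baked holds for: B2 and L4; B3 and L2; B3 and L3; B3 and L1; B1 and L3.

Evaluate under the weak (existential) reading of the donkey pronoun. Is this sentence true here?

False

"it" takes "a loaf" as antecedent — a donkey pronoun bound across the clause boundary.
Truth condition: for no (b,l) with shaped(b,l) does baked(b,l) hold.
Restrictor pairs — does the scope hold? (B1,L1):fails  (B1,L2):fails  (B1,L4):fails  (B2,L1):fails  (B2,L3):fails  (B2,L4):holds  (B3,L3):holds  (B3,L4):fails
Scope holds for 2 pair(s), so the sentence is false.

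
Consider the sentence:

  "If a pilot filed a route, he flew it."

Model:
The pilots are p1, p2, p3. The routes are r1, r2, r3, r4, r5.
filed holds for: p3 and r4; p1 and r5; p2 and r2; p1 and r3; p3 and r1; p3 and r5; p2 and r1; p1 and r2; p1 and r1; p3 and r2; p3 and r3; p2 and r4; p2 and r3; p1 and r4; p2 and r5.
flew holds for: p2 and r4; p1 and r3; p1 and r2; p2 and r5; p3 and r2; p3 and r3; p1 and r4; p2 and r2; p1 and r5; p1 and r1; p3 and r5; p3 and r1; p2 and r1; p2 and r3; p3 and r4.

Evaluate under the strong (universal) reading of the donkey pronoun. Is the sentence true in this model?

True

"it" takes "a route" as antecedent — a donkey pronoun bound across the clause boundary.
Strong reading: for every (p,r) with filed(p,r), flew(p,r).
Restrictor pairs: (p1,r1) ✓  (p1,r2) ✓  (p1,r3) ✓  (p1,r4) ✓  (p1,r5) ✓  (p2,r1) ✓  (p2,r2) ✓  (p2,r3) ✓  (p2,r4) ✓  (p2,r5) ✓  (p3,r1) ✓  (p3,r2) ✓  (p3,r3) ✓  (p3,r4) ✓  (p3,r5) ✓
Every restrictor pair satisfies the scope.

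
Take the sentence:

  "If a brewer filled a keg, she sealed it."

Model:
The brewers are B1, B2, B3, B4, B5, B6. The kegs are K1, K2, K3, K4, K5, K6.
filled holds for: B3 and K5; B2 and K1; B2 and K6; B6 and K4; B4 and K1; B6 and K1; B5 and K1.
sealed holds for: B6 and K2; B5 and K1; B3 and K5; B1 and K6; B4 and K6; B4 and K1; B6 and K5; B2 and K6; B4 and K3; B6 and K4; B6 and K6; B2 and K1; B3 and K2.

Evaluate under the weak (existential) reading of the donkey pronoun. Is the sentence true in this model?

"it" takes "a keg" as antecedent — a donkey pronoun bound across the clause boundary.
Weak reading: every brewer b with some filled-keg has at least one filled-keg k such that sealed(b,k).
Per brewer: B2:✓  B3:✓  B4:✓  B5:✓  B6:✓
Every brewer in the restrictor has a witness.

True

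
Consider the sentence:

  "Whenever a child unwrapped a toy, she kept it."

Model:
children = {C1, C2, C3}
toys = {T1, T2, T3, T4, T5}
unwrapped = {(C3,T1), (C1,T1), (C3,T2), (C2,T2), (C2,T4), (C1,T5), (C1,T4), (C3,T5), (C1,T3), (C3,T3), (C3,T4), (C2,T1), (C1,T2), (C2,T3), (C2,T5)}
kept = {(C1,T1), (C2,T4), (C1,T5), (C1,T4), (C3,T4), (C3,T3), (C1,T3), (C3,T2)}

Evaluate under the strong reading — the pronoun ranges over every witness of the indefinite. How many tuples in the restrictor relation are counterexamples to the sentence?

7

"it" takes "a toy" as antecedent — a donkey pronoun bound across the clause boundary.
Strong reading: for every (c,t) with unwrapped(c,t), kept(c,t).
Restrictor pairs: (C1,T1) ✓  (C1,T2) ✗  (C1,T3) ✓  (C1,T4) ✓  (C1,T5) ✓  (C2,T1) ✗  (C2,T2) ✗  (C2,T3) ✗  (C2,T4) ✓  (C2,T5) ✗  (C3,T1) ✗  (C3,T2) ✓  (C3,T3) ✓  (C3,T4) ✓  (C3,T5) ✗
Counterexamples (restrictor pairs failing the scope): 7.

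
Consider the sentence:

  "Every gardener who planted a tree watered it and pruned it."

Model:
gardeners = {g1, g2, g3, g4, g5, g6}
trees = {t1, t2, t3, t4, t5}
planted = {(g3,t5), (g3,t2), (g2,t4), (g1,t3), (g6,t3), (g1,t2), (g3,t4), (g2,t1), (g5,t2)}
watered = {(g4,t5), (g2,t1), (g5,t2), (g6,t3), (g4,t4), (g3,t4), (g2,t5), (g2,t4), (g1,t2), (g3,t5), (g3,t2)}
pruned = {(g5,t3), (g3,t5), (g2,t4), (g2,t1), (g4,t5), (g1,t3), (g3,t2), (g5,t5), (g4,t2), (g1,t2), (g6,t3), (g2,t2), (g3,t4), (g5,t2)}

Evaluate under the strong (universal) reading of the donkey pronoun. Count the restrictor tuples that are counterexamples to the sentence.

1

"it" takes "a tree" as antecedent — a donkey pronoun bound across the clause boundary.
Strong reading: for every (g,t) with planted(g,t), watered(g,t) ∧ pruned(g,t).
Restrictor pairs: (g1,t2) ✓  (g1,t3) ✗  (g2,t1) ✓  (g2,t4) ✓  (g3,t2) ✓  (g3,t4) ✓  (g3,t5) ✓  (g5,t2) ✓  (g6,t3) ✓
Counterexamples (restrictor pairs failing the scope): 1.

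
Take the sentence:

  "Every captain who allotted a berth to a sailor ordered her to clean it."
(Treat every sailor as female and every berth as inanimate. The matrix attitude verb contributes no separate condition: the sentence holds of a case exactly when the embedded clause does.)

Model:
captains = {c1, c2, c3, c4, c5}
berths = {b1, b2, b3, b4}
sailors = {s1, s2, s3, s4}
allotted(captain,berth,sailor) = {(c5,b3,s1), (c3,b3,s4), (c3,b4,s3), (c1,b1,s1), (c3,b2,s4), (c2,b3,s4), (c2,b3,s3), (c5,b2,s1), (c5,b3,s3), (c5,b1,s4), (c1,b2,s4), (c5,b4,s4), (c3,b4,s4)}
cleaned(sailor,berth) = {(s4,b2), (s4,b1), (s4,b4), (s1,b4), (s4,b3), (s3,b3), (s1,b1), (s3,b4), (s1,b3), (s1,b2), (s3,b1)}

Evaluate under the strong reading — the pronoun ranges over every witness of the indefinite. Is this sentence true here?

True

"her" takes "a sailor" as antecedent and "it" takes "a berth"; both are donkey pronouns co-varying with the restrictor.
Strong reading: for every (c,b,s) with allotted(c,b,s), cleaned(s,b).
Restrictor triples: (c1,b1,s1)→cleaned(s1,b1) ✓  (c1,b2,s4)→cleaned(s4,b2) ✓  (c2,b3,s3)→cleaned(s3,b3) ✓  (c2,b3,s4)→cleaned(s4,b3) ✓  (c3,b2,s4)→cleaned(s4,b2) ✓  (c3,b3,s4)→cleaned(s4,b3) ✓  (c3,b4,s3)→cleaned(s3,b4) ✓  (c3,b4,s4)→cleaned(s4,b4) ✓  (c5,b1,s4)→cleaned(s4,b1) ✓  (c5,b2,s1)→cleaned(s1,b2) ✓  (c5,b3,s1)→cleaned(s1,b3) ✓  (c5,b3,s3)→cleaned(s3,b3) ✓  (c5,b4,s4)→cleaned(s4,b4) ✓
Every restrictor triple satisfies the scope.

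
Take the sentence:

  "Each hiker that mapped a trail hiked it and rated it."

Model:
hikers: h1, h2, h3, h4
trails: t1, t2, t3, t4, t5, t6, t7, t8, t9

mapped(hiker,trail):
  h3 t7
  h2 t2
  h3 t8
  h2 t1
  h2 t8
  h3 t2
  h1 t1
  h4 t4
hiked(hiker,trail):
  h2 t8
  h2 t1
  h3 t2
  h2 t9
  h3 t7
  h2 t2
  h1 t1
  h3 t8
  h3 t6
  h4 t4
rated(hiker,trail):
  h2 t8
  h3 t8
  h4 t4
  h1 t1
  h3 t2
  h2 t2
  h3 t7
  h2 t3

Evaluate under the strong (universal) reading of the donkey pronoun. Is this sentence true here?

False

"it" takes "a trail" as antecedent — a donkey pronoun bound across the clause boundary.
Strong reading: for every (h,t) with mapped(h,t), hiked(h,t) ∧ rated(h,t).
Restrictor pairs: (h1,t1) ✓  (h2,t1) ✗  (h2,t2) ✓  (h2,t8) ✓  (h3,t2) ✓  (h3,t7) ✓  (h3,t8) ✓  (h4,t4) ✓
Counterexample: (h2,t1) is in mapped but fails the scope.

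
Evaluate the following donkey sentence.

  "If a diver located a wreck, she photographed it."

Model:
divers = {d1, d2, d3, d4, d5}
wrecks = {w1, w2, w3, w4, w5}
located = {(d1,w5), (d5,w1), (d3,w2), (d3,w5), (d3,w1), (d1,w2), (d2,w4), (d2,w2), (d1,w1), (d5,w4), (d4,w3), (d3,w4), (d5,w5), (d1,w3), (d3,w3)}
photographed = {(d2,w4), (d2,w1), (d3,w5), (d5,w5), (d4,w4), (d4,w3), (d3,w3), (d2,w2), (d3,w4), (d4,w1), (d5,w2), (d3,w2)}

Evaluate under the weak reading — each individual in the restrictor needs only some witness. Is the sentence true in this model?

False

"it" takes "a wreck" as antecedent — a donkey pronoun bound across the clause boundary.
Weak reading: every diver d with some located-wreck has at least one located-wreck w such that photographed(d,w).
Per diver: d1:✗  d2:✓  d3:✓  d4:✓  d5:✓
d1 has no witness among its located-wrecks.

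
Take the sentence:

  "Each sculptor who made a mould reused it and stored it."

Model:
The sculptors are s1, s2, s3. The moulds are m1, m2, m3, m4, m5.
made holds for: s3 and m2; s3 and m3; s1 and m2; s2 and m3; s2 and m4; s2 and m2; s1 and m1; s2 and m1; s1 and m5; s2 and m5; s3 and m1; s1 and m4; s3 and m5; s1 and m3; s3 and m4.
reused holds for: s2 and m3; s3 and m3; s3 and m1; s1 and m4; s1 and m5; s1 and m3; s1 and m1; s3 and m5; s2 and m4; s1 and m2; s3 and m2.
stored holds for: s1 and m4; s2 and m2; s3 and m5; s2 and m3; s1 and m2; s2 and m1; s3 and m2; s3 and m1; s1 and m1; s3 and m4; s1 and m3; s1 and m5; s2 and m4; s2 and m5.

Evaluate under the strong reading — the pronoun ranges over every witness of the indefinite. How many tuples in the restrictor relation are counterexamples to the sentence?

"it" takes "a mould" as antecedent — a donkey pronoun bound across the clause boundary.
Strong reading: for every (s,m) with made(s,m), reused(s,m) ∧ stored(s,m).
Restrictor pairs: (s1,m1) ✓  (s1,m2) ✓  (s1,m3) ✓  (s1,m4) ✓  (s1,m5) ✓  (s2,m1) ✗  (s2,m2) ✗  (s2,m3) ✓  (s2,m4) ✓  (s2,m5) ✗  (s3,m1) ✓  (s3,m2) ✓  (s3,m3) ✗  (s3,m4) ✗  (s3,m5) ✓
Counterexamples (restrictor pairs failing the scope): 5.

5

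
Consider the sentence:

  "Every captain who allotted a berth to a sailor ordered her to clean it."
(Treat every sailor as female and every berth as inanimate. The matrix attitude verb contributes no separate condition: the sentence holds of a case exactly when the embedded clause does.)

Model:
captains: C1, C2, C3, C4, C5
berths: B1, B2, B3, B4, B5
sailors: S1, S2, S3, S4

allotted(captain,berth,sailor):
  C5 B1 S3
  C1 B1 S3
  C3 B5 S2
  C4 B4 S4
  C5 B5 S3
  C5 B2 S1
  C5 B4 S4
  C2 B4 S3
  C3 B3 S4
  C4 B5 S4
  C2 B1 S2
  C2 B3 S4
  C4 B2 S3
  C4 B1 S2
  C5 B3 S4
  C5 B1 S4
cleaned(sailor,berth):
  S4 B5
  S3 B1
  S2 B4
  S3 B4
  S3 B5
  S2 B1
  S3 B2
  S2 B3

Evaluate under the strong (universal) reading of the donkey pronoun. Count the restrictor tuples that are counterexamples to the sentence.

"her" takes "a sailor" as antecedent and "it" takes "a berth"; both are donkey pronouns co-varying with the restrictor.
Strong reading: for every (c,b,s) with allotted(c,b,s), cleaned(s,b).
Restrictor triples: (C1,B1,S3)→cleaned(S3,B1) ✓  (C2,B1,S2)→cleaned(S2,B1) ✓  (C2,B3,S4)→cleaned(S4,B3) ✗  (C2,B4,S3)→cleaned(S3,B4) ✓  (C3,B3,S4)→cleaned(S4,B3) ✗  (C3,B5,S2)→cleaned(S2,B5) ✗  (C4,B1,S2)→cleaned(S2,B1) ✓  (C4,B2,S3)→cleaned(S3,B2) ✓  (C4,B4,S4)→cleaned(S4,B4) ✗  (C4,B5,S4)→cleaned(S4,B5) ✓  (C5,B1,S3)→cleaned(S3,B1) ✓  (C5,B1,S4)→cleaned(S4,B1) ✗  (C5,B2,S1)→cleaned(S1,B2) ✗  (C5,B3,S4)→cleaned(S4,B3) ✗  (C5,B4,S4)→cleaned(S4,B4) ✗  (C5,B5,S3)→cleaned(S3,B5) ✓
Counterexamples (restrictor triples failing the scope): 8.

8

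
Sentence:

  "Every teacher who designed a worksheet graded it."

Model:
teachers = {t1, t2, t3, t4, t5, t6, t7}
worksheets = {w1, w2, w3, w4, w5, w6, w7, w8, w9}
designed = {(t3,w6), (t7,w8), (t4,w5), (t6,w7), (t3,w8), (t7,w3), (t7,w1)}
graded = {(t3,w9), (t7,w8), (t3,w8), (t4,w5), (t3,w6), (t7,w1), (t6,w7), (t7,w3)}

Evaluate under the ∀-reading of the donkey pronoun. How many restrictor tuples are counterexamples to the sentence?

0

"it" takes "a worksheet" as antecedent — a donkey pronoun bound across the clause boundary.
Strong reading: for every (t,w) with designed(t,w), graded(t,w).
Restrictor pairs: (t3,w6) ✓  (t3,w8) ✓  (t4,w5) ✓  (t6,w7) ✓  (t7,w1) ✓  (t7,w3) ✓  (t7,w8) ✓
Counterexamples (restrictor pairs failing the scope): 0.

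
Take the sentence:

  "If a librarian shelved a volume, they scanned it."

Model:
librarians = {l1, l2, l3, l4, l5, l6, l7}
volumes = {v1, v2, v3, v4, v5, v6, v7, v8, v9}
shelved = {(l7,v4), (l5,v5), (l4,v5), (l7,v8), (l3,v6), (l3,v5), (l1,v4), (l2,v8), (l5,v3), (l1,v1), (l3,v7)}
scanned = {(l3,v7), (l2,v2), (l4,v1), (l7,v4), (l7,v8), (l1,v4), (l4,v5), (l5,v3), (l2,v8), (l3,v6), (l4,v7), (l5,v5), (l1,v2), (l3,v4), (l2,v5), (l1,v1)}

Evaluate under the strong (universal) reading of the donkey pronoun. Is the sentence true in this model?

False

"it" takes "a volume" as antecedent — a donkey pronoun bound across the clause boundary.
Strong reading: for every (l,v) with shelved(l,v), scanned(l,v).
Restrictor pairs: (l1,v1) ✓  (l1,v4) ✓  (l2,v8) ✓  (l3,v5) ✗  (l3,v6) ✓  (l3,v7) ✓  (l4,v5) ✓  (l5,v3) ✓  (l5,v5) ✓  (l7,v4) ✓  (l7,v8) ✓
Counterexample: (l3,v5) is in shelved but fails the scope.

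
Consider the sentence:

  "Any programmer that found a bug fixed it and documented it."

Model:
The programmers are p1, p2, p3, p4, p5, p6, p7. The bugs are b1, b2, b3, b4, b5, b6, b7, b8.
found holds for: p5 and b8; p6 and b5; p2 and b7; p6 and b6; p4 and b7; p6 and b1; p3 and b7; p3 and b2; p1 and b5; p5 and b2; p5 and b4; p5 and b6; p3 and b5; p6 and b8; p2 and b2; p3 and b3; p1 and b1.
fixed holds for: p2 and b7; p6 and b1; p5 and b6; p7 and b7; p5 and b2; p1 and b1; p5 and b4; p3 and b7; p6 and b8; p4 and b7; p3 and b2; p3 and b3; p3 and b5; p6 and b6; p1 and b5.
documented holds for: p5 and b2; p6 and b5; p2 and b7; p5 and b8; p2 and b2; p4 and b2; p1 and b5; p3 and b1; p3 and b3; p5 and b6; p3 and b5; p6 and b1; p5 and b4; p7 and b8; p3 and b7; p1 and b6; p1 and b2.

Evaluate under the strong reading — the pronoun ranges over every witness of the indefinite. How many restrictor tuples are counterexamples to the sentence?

8

"it" takes "a bug" as antecedent — a donkey pronoun bound across the clause boundary.
Strong reading: for every (p,b) with found(p,b), fixed(p,b) ∧ documented(p,b).
Restrictor pairs: (p1,b1) ✗  (p1,b5) ✓  (p2,b2) ✗  (p2,b7) ✓  (p3,b2) ✗  (p3,b3) ✓  (p3,b5) ✓  (p3,b7) ✓  (p4,b7) ✗  (p5,b2) ✓  (p5,b4) ✓  (p5,b6) ✓  (p5,b8) ✗  (p6,b1) ✓  (p6,b5) ✗  (p6,b6) ✗  (p6,b8) ✗
Counterexamples (restrictor pairs failing the scope): 8.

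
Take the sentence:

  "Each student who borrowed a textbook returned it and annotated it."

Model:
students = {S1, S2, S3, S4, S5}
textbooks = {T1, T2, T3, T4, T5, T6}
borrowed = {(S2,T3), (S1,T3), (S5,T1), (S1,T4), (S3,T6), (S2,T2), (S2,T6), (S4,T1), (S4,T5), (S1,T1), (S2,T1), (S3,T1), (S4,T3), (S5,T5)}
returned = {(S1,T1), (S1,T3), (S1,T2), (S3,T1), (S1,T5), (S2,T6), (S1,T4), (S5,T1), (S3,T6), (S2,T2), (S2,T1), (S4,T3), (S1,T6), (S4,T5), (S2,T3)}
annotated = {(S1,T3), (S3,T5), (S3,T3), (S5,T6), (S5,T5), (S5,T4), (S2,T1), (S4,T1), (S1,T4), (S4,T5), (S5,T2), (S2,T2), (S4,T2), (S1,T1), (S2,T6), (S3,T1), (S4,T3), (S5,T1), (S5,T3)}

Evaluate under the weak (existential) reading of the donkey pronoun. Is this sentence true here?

"it" takes "a textbook" as antecedent — a donkey pronoun bound across the clause boundary.
Weak reading: every student s with some borrowed-textbook has at least one borrowed-textbook t such that returned(s,t) ∧ annotated(s,t).
Per student: S1:✓  S2:✓  S3:✓  S4:✓  S5:✓
Every student in the restrictor has a witness.

True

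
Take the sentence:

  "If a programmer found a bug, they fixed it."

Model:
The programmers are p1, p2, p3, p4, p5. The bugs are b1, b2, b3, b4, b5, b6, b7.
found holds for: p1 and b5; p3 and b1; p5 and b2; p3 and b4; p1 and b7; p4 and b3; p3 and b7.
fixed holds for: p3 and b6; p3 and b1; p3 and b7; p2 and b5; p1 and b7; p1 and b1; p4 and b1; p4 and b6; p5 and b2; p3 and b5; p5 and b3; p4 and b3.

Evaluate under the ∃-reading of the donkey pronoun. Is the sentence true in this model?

"it" takes "a bug" as antecedent — a donkey pronoun bound across the clause boundary.
Weak reading: every programmer p with some found-bug has at least one found-bug b such that fixed(p,b).
Per programmer: p1:✓  p3:✓  p4:✓  p5:✓
Every programmer in the restrictor has a witness.

True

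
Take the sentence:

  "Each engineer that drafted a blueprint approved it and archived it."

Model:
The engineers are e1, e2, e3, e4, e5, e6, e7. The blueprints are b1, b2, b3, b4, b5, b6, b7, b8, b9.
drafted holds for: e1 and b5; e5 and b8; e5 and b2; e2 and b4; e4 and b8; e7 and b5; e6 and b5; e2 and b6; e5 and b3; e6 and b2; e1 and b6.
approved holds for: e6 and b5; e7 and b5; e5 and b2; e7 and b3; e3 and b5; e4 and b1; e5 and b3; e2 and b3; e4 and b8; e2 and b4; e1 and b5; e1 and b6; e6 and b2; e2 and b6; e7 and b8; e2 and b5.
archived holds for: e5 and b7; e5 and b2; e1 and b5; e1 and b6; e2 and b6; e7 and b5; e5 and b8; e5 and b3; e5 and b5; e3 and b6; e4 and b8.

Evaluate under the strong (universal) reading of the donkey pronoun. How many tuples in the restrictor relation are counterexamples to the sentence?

"it" takes "a blueprint" as antecedent — a donkey pronoun bound across the clause boundary.
Strong reading: for every (e,b) with drafted(e,b), approved(e,b) ∧ archived(e,b).
Restrictor pairs: (e1,b5) ✓  (e1,b6) ✓  (e2,b4) ✗  (e2,b6) ✓  (e4,b8) ✓  (e5,b2) ✓  (e5,b3) ✓  (e5,b8) ✗  (e6,b2) ✗  (e6,b5) ✗  (e7,b5) ✓
Counterexamples (restrictor pairs failing the scope): 4.

4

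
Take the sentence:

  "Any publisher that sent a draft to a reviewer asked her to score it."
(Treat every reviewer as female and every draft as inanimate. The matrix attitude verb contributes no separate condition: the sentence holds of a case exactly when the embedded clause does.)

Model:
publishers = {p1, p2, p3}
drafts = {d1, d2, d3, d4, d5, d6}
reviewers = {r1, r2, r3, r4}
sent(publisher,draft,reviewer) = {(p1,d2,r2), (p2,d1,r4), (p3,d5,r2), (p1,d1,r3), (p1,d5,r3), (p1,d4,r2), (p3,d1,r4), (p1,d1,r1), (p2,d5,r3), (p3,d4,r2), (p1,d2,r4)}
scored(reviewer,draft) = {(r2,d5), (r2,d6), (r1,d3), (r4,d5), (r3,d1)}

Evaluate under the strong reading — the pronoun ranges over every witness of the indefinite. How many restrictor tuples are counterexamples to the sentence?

"her" takes "a reviewer" as antecedent and "it" takes "a draft"; both are donkey pronouns co-varying with the restrictor.
Strong reading: for every (p,d,r) with sent(p,d,r), scored(r,d).
Restrictor triples: (p1,d1,r1)→scored(r1,d1) ✗  (p1,d1,r3)→scored(r3,d1) ✓  (p1,d2,r2)→scored(r2,d2) ✗  (p1,d2,r4)→scored(r4,d2) ✗  (p1,d4,r2)→scored(r2,d4) ✗  (p1,d5,r3)→scored(r3,d5) ✗  (p2,d1,r4)→scored(r4,d1) ✗  (p2,d5,r3)→scored(r3,d5) ✗  (p3,d1,r4)→scored(r4,d1) ✗  (p3,d4,r2)→scored(r2,d4) ✗  (p3,d5,r2)→scored(r2,d5) ✓
Counterexamples (restrictor triples failing the scope): 9.

9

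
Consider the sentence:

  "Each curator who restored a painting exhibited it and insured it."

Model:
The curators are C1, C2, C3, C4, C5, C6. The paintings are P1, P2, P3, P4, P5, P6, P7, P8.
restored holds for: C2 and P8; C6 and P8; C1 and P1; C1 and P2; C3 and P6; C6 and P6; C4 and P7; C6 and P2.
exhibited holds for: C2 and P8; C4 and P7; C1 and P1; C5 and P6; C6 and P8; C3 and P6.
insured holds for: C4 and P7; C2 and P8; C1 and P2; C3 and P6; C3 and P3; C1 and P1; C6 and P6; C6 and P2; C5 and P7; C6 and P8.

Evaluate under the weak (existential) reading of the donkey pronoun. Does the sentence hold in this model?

True

"it" takes "a painting" as antecedent — a donkey pronoun bound across the clause boundary.
Weak reading: every curator c with some restored-painting has at least one restored-painting p such that exhibited(c,p) ∧ insured(c,p).
Per curator: C1:✓  C2:✓  C3:✓  C4:✓  C6:✓
Every curator in the restrictor has a witness.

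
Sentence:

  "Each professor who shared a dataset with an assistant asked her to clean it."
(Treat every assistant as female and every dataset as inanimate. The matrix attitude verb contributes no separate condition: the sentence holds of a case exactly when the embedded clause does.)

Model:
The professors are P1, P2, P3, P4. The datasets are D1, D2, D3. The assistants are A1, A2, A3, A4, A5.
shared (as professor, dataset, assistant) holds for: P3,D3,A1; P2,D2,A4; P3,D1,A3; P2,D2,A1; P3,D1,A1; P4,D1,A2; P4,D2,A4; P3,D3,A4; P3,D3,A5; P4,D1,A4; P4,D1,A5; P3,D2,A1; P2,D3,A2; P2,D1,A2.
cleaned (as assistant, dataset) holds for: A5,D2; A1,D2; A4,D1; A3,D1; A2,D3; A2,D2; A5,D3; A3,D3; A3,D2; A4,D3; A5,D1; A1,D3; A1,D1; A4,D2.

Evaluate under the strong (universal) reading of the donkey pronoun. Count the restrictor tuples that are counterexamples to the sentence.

"her" takes "an assistant" as antecedent and "it" takes "a dataset"; both are donkey pronouns co-varying with the restrictor.
Strong reading: for every (p,d,a) with shared(p,d,a), cleaned(a,d).
Restrictor triples: (P2,D1,A2)→cleaned(A2,D1) ✗  (P2,D2,A1)→cleaned(A1,D2) ✓  (P2,D2,A4)→cleaned(A4,D2) ✓  (P2,D3,A2)→cleaned(A2,D3) ✓  (P3,D1,A1)→cleaned(A1,D1) ✓  (P3,D1,A3)→cleaned(A3,D1) ✓  (P3,D2,A1)→cleaned(A1,D2) ✓  (P3,D3,A1)→cleaned(A1,D3) ✓  (P3,D3,A4)→cleaned(A4,D3) ✓  (P3,D3,A5)→cleaned(A5,D3) ✓  (P4,D1,A2)→cleaned(A2,D1) ✗  (P4,D1,A4)→cleaned(A4,D1) ✓  (P4,D1,A5)→cleaned(A5,D1) ✓  (P4,D2,A4)→cleaned(A4,D2) ✓
Counterexamples (restrictor triples failing the scope): 2.

2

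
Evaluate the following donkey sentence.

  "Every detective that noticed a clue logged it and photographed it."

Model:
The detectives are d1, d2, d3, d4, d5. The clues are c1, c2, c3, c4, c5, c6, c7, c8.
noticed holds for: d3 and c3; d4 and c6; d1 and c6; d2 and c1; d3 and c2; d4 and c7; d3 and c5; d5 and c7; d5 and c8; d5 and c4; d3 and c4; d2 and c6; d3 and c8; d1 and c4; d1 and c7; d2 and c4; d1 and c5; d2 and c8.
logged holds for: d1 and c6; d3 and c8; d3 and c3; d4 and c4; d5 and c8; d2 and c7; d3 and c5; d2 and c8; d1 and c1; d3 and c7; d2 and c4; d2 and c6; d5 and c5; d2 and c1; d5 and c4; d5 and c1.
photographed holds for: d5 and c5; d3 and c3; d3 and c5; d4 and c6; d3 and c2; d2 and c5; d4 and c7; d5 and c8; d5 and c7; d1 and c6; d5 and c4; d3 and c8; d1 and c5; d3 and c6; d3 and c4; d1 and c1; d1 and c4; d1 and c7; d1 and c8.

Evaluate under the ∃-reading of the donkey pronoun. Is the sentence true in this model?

"it" takes "a clue" as antecedent — a donkey pronoun bound across the clause boundary.
Weak reading: every detective d with some noticed-clue has at least one noticed-clue c such that logged(d,c) ∧ photographed(d,c).
Per detective: d1:✓  d2:✗  d3:✓  d4:✗  d5:✓
d2 has no witness among its noticed-clues.

False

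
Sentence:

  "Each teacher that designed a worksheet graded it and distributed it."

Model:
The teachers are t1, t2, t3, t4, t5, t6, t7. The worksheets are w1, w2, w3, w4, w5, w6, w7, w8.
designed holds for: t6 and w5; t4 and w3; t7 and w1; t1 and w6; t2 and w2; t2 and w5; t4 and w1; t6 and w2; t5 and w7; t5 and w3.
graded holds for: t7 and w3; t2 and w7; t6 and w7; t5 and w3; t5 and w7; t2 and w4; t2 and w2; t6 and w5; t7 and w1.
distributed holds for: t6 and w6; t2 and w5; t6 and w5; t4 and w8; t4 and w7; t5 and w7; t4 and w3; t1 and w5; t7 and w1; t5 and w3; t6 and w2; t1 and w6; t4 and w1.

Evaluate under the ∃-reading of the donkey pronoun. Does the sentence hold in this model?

False

"it" takes "a worksheet" as antecedent — a donkey pronoun bound across the clause boundary.
Weak reading: every teacher t with some designed-worksheet has at least one designed-worksheet w such that graded(t,w) ∧ distributed(t,w).
Per teacher: t1:✗  t2:✗  t4:✗  t5:✓  t6:✓  t7:✓
t1 has no witness among its designed-worksheets.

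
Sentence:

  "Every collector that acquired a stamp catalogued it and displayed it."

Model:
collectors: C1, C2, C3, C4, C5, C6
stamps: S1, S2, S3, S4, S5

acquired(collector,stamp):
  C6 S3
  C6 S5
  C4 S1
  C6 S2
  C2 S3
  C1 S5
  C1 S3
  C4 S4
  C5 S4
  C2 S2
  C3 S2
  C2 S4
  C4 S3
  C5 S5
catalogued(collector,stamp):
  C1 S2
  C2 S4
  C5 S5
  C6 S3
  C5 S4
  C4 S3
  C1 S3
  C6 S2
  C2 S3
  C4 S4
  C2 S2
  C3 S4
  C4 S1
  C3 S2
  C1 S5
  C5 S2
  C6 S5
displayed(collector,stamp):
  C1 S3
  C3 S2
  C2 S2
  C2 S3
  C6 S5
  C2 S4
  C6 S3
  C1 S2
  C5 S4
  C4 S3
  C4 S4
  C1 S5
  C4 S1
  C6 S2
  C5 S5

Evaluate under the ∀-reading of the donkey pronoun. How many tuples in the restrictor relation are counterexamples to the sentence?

"it" takes "a stamp" as antecedent — a donkey pronoun bound across the clause boundary.
Strong reading: for every (c,s) with acquired(c,s), catalogued(c,s) ∧ displayed(c,s).
Restrictor pairs: (C1,S3) ✓  (C1,S5) ✓  (C2,S2) ✓  (C2,S3) ✓  (C2,S4) ✓  (C3,S2) ✓  (C4,S1) ✓  (C4,S3) ✓  (C4,S4) ✓  (C5,S4) ✓  (C5,S5) ✓  (C6,S2) ✓  (C6,S3) ✓  (C6,S5) ✓
Counterexamples (restrictor pairs failing the scope): 0.

0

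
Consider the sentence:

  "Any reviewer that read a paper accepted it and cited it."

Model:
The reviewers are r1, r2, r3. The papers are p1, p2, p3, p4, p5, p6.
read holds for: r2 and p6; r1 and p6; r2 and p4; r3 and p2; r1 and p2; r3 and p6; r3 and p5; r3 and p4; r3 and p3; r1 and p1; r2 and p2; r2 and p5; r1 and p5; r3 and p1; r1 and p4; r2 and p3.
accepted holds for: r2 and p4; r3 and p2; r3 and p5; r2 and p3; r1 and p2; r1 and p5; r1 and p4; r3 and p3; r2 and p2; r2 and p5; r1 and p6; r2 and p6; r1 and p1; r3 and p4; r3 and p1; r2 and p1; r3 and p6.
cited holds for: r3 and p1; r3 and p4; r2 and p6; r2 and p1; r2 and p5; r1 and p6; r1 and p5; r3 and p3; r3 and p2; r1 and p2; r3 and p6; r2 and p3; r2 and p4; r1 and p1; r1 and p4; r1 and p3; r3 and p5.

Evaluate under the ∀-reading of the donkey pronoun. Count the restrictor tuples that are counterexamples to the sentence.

1

"it" takes "a paper" as antecedent — a donkey pronoun bound across the clause boundary.
Strong reading: for every (r,p) with read(r,p), accepted(r,p) ∧ cited(r,p).
Restrictor pairs: (r1,p1) ✓  (r1,p2) ✓  (r1,p4) ✓  (r1,p5) ✓  (r1,p6) ✓  (r2,p2) ✗  (r2,p3) ✓  (r2,p4) ✓  (r2,p5) ✓  (r2,p6) ✓  (r3,p1) ✓  (r3,p2) ✓  (r3,p3) ✓  (r3,p4) ✓  (r3,p5) ✓  (r3,p6) ✓
Counterexamples (restrictor pairs failing the scope): 1.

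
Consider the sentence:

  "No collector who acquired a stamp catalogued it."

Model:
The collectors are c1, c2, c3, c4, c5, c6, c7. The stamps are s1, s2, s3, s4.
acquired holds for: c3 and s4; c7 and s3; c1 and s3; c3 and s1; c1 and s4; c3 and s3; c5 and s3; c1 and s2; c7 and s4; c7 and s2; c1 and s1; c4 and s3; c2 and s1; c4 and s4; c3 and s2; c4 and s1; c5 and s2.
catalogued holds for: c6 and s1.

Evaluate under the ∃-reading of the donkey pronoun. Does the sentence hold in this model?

True

"it" takes "a stamp" as antecedent — a donkey pronoun bound across the clause boundary.
Truth condition: for no (c,s) with acquired(c,s) does catalogued(c,s) hold.
Restrictor pairs — does the scope hold? (c1,s1):fails  (c1,s2):fails  (c1,s3):fails  (c1,s4):fails  (c2,s1):fails  (c3,s1):fails  (c3,s2):fails  (c3,s3):fails  (c3,s4):fails  (c4,s1):fails  (c4,s3):fails  (c4,s4):fails  (c5,s2):fails  (c5,s3):fails  (c7,s2):fails  (c7,s3):fails  (c7,s4):fails
Scope holds for no restrictor pair, so the sentence is true.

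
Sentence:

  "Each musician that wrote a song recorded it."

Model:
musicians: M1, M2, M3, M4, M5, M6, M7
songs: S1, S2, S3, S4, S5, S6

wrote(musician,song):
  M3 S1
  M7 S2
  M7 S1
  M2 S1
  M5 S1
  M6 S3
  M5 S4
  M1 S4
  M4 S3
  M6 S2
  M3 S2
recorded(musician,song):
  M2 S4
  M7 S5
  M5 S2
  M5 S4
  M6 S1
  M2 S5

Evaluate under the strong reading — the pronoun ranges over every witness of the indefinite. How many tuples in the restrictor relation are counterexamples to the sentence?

"it" takes "a song" as antecedent — a donkey pronoun bound across the clause boundary.
Strong reading: for every (m,s) with wrote(m,s), recorded(m,s).
Restrictor pairs: (M1,S4) ✗  (M2,S1) ✗  (M3,S1) ✗  (M3,S2) ✗  (M4,S3) ✗  (M5,S1) ✗  (M5,S4) ✓  (M6,S2) ✗  (M6,S3) ✗  (M7,S1) ✗  (M7,S2) ✗
Counterexamples (restrictor pairs failing the scope): 10.

10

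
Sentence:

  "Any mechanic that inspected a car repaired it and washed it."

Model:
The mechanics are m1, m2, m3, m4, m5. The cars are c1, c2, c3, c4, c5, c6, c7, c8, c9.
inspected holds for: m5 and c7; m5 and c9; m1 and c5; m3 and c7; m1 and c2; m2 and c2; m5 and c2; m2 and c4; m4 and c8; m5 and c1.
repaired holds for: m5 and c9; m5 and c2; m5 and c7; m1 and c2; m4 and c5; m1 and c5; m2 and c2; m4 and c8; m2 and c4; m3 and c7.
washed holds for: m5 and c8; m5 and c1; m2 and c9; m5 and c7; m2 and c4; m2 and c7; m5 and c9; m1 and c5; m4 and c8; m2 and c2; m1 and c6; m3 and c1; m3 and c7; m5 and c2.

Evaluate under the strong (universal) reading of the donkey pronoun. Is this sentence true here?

False

"it" takes "a car" as antecedent — a donkey pronoun bound across the clause boundary.
Strong reading: for every (m,c) with inspected(m,c), repaired(m,c) ∧ washed(m,c).
Restrictor pairs: (m1,c2) ✗  (m1,c5) ✓  (m2,c2) ✓  (m2,c4) ✓  (m3,c7) ✓  (m4,c8) ✓  (m5,c1) ✗  (m5,c2) ✓  (m5,c7) ✓  (m5,c9) ✓
Counterexample: (m1,c2) is in inspected but fails the scope.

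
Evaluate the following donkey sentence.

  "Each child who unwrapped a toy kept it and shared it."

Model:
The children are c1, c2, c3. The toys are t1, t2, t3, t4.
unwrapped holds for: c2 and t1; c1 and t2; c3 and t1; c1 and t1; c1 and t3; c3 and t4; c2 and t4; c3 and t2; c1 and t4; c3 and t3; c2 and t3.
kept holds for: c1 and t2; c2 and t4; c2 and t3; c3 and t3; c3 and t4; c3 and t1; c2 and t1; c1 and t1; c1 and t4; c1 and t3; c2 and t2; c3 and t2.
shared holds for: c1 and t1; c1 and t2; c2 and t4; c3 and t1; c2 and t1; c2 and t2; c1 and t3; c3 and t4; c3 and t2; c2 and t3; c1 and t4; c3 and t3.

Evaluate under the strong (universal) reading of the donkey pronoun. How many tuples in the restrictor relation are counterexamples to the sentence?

0

"it" takes "a toy" as antecedent — a donkey pronoun bound across the clause boundary.
Strong reading: for every (c,t) with unwrapped(c,t), kept(c,t) ∧ shared(c,t).
Restrictor pairs: (c1,t1) ✓  (c1,t2) ✓  (c1,t3) ✓  (c1,t4) ✓  (c2,t1) ✓  (c2,t3) ✓  (c2,t4) ✓  (c3,t1) ✓  (c3,t2) ✓  (c3,t3) ✓  (c3,t4) ✓
Counterexamples (restrictor pairs failing the scope): 0.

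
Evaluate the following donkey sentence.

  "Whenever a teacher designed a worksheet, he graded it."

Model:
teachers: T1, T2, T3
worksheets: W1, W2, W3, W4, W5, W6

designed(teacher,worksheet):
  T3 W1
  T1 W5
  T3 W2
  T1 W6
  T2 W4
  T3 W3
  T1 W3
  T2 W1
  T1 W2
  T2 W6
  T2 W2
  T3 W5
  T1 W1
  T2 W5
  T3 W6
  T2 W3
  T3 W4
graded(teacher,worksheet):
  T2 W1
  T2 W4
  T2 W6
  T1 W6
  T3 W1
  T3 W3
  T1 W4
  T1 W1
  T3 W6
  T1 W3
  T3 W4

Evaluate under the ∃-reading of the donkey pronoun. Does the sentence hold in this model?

True

"it" takes "a worksheet" as antecedent — a donkey pronoun bound across the clause boundary.
Weak reading: every teacher t with some designed-worksheet has at least one designed-worksheet w such that graded(t,w).
Per teacher: T1:✓  T2:✓  T3:✓
Every teacher in the restrictor has a witness.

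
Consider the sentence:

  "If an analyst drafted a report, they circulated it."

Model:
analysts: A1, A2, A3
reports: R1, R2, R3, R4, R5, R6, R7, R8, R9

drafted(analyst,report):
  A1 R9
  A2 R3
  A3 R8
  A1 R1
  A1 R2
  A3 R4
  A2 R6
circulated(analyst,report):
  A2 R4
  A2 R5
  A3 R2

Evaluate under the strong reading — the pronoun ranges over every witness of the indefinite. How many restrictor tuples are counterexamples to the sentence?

"it" takes "a report" as antecedent — a donkey pronoun bound across the clause boundary.
Strong reading: for every (a,r) with drafted(a,r), circulated(a,r).
Restrictor pairs: (A1,R1) ✗  (A1,R2) ✗  (A1,R9) ✗  (A2,R3) ✗  (A2,R6) ✗  (A3,R4) ✗  (A3,R8) ✗
Counterexamples (restrictor pairs failing the scope): 7.

7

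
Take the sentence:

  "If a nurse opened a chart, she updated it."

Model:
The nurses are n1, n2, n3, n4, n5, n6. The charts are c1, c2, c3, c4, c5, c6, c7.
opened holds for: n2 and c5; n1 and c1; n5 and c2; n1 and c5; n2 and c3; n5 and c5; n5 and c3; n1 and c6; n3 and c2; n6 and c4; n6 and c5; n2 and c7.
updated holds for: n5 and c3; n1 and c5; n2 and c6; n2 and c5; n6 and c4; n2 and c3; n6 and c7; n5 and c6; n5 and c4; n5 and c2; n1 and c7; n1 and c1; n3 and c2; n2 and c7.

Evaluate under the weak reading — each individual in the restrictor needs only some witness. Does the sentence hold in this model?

"it" takes "a chart" as antecedent — a donkey pronoun bound across the clause boundary.
Weak reading: every nurse n with some opened-chart has at least one opened-chart c such that updated(n,c).
Per nurse: n1:✓  n2:✓  n3:✓  n5:✓  n6:✓
Every nurse in the restrictor has a witness.

True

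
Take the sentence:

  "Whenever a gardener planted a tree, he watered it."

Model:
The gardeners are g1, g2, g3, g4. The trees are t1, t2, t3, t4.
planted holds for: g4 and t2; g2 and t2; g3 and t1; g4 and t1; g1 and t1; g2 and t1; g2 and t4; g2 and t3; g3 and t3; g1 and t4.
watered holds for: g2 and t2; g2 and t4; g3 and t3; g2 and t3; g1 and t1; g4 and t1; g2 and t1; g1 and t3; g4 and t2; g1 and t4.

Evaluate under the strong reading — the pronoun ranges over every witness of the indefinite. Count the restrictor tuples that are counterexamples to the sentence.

1

"it" takes "a tree" as antecedent — a donkey pronoun bound across the clause boundary.
Strong reading: for every (g,t) with planted(g,t), watered(g,t).
Restrictor pairs: (g1,t1) ✓  (g1,t4) ✓  (g2,t1) ✓  (g2,t2) ✓  (g2,t3) ✓  (g2,t4) ✓  (g3,t1) ✗  (g3,t3) ✓  (g4,t1) ✓  (g4,t2) ✓
Counterexamples (restrictor pairs failing the scope): 1.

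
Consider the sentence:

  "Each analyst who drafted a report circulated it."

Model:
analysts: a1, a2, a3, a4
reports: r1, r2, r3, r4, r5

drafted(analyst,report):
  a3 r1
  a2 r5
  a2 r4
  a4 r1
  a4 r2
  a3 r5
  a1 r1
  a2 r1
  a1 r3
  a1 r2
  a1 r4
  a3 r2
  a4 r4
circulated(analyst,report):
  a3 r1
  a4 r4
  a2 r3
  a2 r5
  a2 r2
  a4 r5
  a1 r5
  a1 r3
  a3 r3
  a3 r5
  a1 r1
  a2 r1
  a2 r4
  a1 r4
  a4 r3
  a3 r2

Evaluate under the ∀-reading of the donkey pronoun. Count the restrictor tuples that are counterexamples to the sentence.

"it" takes "a report" as antecedent — a donkey pronoun bound across the clause boundary.
Strong reading: for every (a,r) with drafted(a,r), circulated(a,r).
Restrictor pairs: (a1,r1) ✓  (a1,r2) ✗  (a1,r3) ✓  (a1,r4) ✓  (a2,r1) ✓  (a2,r4) ✓  (a2,r5) ✓  (a3,r1) ✓  (a3,r2) ✓  (a3,r5) ✓  (a4,r1) ✗  (a4,r2) ✗  (a4,r4) ✓
Counterexamples (restrictor pairs failing the scope): 3.

3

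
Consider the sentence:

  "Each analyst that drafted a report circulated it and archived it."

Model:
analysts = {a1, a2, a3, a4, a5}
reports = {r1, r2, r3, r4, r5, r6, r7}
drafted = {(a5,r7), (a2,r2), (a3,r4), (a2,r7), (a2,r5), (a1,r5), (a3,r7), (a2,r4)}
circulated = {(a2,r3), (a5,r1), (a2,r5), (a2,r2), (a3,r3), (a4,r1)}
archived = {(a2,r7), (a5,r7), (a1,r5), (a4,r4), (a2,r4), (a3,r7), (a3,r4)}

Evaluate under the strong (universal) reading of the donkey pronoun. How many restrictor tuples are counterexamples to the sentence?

8

"it" takes "a report" as antecedent — a donkey pronoun bound across the clause boundary.
Strong reading: for every (a,r) with drafted(a,r), circulated(a,r) ∧ archived(a,r).
Restrictor pairs: (a1,r5) ✗  (a2,r2) ✗  (a2,r4) ✗  (a2,r5) ✗  (a2,r7) ✗  (a3,r4) ✗  (a3,r7) ✗  (a5,r7) ✗
Counterexamples (restrictor pairs failing the scope): 8.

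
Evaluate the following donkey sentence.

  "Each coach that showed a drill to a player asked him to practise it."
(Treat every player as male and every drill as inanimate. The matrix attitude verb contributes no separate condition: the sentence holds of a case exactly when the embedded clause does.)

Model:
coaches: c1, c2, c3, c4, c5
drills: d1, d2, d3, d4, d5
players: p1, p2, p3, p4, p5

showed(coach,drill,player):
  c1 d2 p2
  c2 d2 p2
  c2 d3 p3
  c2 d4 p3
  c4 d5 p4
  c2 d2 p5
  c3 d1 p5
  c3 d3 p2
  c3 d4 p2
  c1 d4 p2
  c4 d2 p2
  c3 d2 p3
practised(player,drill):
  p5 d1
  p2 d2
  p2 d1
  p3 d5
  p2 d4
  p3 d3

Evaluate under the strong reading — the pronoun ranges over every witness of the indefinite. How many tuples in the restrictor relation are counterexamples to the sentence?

5

"him" takes "a player" as antecedent and "it" takes "a drill"; both are donkey pronouns co-varying with the restrictor.
Strong reading: for every (c,d,p) with showed(c,d,p), practised(p,d).
Restrictor triples: (c1,d2,p2)→practised(p2,d2) ✓  (c1,d4,p2)→practised(p2,d4) ✓  (c2,d2,p2)→practised(p2,d2) ✓  (c2,d2,p5)→practised(p5,d2) ✗  (c2,d3,p3)→practised(p3,d3) ✓  (c2,d4,p3)→practised(p3,d4) ✗  (c3,d1,p5)→practised(p5,d1) ✓  (c3,d2,p3)→practised(p3,d2) ✗  (c3,d3,p2)→practised(p2,d3) ✗  (c3,d4,p2)→practised(p2,d4) ✓  (c4,d2,p2)→practised(p2,d2) ✓  (c4,d5,p4)→practised(p4,d5) ✗
Counterexamples (restrictor triples failing the scope): 5.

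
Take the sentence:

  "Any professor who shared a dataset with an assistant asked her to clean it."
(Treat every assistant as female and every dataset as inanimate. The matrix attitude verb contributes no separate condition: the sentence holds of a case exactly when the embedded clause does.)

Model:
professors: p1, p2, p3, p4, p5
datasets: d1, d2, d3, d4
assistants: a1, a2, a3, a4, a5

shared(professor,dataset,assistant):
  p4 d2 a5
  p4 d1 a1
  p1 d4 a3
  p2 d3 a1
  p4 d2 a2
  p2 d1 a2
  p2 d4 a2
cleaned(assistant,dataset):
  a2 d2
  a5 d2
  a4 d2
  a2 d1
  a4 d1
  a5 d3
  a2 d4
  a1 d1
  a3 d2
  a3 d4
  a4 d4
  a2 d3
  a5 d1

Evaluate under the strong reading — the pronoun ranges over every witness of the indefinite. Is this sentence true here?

"her" takes "an assistant" as antecedent and "it" takes "a dataset"; both are donkey pronouns co-varying with the restrictor.
Strong reading: for every (p,d,a) with shared(p,d,a), cleaned(a,d).
Restrictor triples: (p1,d4,a3)→cleaned(a3,d4) ✓  (p2,d1,a2)→cleaned(a2,d1) ✓  (p2,d3,a1)→cleaned(a1,d3) ✗  (p2,d4,a2)→cleaned(a2,d4) ✓  (p4,d1,a1)→cleaned(a1,d1) ✓  (p4,d2,a2)→cleaned(a2,d2) ✓  (p4,d2,a5)→cleaned(a5,d2) ✓
Counterexample: (p2,d3,a1) — cleaned(a1,d3) does not hold.

False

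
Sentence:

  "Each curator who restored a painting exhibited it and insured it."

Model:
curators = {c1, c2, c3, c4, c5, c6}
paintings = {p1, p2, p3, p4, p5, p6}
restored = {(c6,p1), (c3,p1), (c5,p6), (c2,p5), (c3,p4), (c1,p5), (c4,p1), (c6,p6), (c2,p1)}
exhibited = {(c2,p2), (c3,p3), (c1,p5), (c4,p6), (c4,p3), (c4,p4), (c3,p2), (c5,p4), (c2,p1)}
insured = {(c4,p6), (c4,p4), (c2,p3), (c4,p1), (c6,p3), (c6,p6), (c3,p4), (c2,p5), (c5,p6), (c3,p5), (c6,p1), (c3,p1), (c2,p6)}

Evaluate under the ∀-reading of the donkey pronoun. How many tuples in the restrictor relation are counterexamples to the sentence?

9

"it" takes "a painting" as antecedent — a donkey pronoun bound across the clause boundary.
Strong reading: for every (c,p) with restored(c,p), exhibited(c,p) ∧ insured(c,p).
Restrictor pairs: (c1,p5) ✗  (c2,p1) ✗  (c2,p5) ✗  (c3,p1) ✗  (c3,p4) ✗  (c4,p1) ✗  (c5,p6) ✗  (c6,p1) ✗  (c6,p6) ✗
Counterexamples (restrictor pairs failing the scope): 9.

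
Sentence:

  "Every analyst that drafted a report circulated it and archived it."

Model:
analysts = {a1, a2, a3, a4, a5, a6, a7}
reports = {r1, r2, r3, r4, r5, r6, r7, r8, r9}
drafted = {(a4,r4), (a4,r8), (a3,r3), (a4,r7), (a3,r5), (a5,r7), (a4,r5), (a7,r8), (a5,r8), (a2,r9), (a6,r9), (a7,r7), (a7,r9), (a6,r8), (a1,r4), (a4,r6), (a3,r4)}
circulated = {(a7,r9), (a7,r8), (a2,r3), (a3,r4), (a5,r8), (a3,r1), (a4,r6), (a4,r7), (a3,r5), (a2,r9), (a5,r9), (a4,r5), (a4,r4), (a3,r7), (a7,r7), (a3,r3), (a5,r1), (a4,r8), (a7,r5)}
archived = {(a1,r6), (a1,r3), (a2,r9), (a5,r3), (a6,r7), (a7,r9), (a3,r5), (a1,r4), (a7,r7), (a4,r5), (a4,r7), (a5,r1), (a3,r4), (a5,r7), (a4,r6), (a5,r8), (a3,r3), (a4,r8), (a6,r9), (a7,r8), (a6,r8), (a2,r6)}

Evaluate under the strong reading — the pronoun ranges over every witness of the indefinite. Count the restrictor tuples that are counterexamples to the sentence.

"it" takes "a report" as antecedent — a donkey pronoun bound across the clause boundary.
Strong reading: for every (a,r) with drafted(a,r), circulated(a,r) ∧ archived(a,r).
Restrictor pairs: (a1,r4) ✗  (a2,r9) ✓  (a3,r3) ✓  (a3,r4) ✓  (a3,r5) ✓  (a4,r4) ✗  (a4,r5) ✓  (a4,r6) ✓  (a4,r7) ✓  (a4,r8) ✓  (a5,r7) ✗  (a5,r8) ✓  (a6,r8) ✗  (a6,r9) ✗  (a7,r7) ✓  (a7,r8) ✓  (a7,r9) ✓
Counterexamples (restrictor pairs failing the scope): 5.

5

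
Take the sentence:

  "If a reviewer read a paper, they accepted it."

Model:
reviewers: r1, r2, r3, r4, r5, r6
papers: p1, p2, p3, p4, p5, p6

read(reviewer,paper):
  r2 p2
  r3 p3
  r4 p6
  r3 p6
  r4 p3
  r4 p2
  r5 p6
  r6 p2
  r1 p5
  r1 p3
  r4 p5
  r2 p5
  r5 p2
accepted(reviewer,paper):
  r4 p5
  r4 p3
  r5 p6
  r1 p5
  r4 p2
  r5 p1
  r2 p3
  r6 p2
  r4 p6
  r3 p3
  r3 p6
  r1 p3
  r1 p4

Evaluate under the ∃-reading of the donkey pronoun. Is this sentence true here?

"it" takes "a paper" as antecedent — a donkey pronoun bound across the clause boundary.
Weak reading: every reviewer r with some read-paper has at least one read-paper p such that accepted(r,p).
Per reviewer: r1:✓  r2:✗  r3:✓  r4:✓  r5:✓  r6:✓
r2 has no witness among its read-papers.

False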